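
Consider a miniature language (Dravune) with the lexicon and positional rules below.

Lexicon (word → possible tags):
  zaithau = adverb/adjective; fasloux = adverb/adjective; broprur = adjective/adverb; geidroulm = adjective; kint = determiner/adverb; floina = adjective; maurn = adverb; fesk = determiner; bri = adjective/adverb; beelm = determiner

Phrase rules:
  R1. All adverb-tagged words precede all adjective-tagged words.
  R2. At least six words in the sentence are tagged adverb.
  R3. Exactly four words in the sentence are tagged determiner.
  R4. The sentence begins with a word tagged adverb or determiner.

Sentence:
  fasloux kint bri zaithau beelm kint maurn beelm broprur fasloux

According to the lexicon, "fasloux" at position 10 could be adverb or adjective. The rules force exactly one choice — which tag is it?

Candidates per position — 1:fasloux {adverb,adjective}; 2:kint {determiner,adverb}; 3:bri {adjective,adverb}; 4:zaithau {adverb,adjective}; 5:beelm {determiner}; 6:kint {determiner,adverb}; 7:maurn {adverb}; 8:beelm {determiner}; 9:broprur {adjective,adverb}; 10:fasloux {adverb,adjective}.
At position 1, choosing adjective makes rule 1 impossible to satisfy; hence adverb.
At position 2, choosing adverb makes rule 3 impossible to satisfy; hence determiner.
At position 3, choosing adjective makes rule 1 impossible to satisfy; hence adverb.
At position 4, choosing adjective makes rule 1 impossible to satisfy; hence adverb.
At position 6, choosing adverb makes rule 3 impossible to satisfy; hence determiner.
At position 9, choosing adjective makes rule 2 impossible to satisfy; hence adverb.
At position 10, choosing adjective makes rule 2 impossible to satisfy; hence adverb.
That leaves exactly one tagging: adverb determiner adverb adverb determiner determiner adverb determiner adverb adverb.
Rule-by-rule: rule 1 satisfied; rule 2 satisfied; rule 3 satisfied; rule 4 satisfied.

adverb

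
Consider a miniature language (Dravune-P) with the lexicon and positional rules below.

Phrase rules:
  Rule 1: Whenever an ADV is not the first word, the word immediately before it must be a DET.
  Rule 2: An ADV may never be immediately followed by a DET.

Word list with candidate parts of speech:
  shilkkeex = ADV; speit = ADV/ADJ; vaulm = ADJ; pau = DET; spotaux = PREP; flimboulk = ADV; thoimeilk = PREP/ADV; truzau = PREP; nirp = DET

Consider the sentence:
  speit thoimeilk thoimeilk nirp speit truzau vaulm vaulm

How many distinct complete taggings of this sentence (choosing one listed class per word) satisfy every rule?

4

Candidates per position — 1:speit {ADV,ADJ}; 2:thoimeilk {PREP,ADV}; 3:thoimeilk {PREP,ADV}; 4:nirp {DET}; 5:speit {ADV,ADJ}; 6:truzau {PREP}; 7:vaulm {ADJ}; 8:vaulm {ADJ}.
There are 16 candidate sequences in total.
The sequences that satisfy every rule: ADV PREP PREP DET ADV PREP ADJ ADJ; ADV PREP PREP DET ADJ PREP ADJ ADJ; ADJ PREP PREP DET ADV PREP ADJ ADJ; ADJ PREP PREP DET ADJ PREP ADJ ADJ.
Count = 4.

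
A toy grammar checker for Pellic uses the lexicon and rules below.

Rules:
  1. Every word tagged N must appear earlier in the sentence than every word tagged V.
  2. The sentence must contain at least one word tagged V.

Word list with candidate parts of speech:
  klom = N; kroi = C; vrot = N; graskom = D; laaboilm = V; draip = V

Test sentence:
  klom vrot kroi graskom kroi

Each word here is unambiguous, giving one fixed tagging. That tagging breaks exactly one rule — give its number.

Fixed tagging: N N C D C.
Rule check: R1 ✓, R2 ✗.
Only rule 2 fails.

2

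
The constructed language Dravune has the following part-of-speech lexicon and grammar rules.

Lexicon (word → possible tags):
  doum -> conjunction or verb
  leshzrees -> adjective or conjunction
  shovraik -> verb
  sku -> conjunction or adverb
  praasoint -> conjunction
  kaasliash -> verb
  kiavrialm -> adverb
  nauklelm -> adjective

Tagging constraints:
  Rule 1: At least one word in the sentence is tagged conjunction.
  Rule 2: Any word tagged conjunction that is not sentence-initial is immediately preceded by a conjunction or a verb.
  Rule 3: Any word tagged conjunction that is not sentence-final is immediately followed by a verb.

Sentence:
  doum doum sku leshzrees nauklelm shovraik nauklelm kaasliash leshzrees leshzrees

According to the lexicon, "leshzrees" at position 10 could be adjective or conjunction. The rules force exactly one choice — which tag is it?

adjective

Candidates per position — 1:doum {conjunction,verb}; 2:doum {conjunction,verb}; 3:sku {conjunction,adverb}; 4:leshzrees {adjective,conjunction}; 5:nauklelm {adjective}; 6:shovraik {verb}; 7:nauklelm {adjective}; 8:kaasliash {verb}; 9:leshzrees {adjective,conjunction}; 10:leshzrees {adjective,conjunction}.
Position 2: conjunction is ruled out by rule 3; that leaves verb.
Position 3: conjunction is ruled out by rule 3; that leaves adverb.
Position 4: conjunction is ruled out by rule 2; that leaves adjective.
Position 9: conjunction is ruled out by rule 3; that leaves adjective.
Position 10: conjunction is ruled out by rule 2; that leaves adjective.
Position 1: verb is ruled out by rule 1; that leaves conjunction.
The only consistent sequence is: conjunction verb adverb adjective adjective verb adjective verb adjective adjective.
Rule-by-rule: rule 1 holds; rule 2 holds; rule 3 holds.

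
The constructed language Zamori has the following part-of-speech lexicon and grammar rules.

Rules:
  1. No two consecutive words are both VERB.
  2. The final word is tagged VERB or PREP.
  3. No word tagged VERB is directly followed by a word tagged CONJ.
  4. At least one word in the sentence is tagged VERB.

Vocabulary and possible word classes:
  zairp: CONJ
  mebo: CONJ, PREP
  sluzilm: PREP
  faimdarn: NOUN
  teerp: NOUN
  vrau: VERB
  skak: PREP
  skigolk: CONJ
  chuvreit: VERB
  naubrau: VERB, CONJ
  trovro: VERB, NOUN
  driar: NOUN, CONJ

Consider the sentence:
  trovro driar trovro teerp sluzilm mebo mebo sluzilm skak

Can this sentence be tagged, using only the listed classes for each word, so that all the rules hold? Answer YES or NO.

YES

Candidates per position — 1:trovro {VERB,NOUN}; 2:driar {NOUN,CONJ}; 3:trovro {VERB,NOUN}; 4:teerp {NOUN}; 5:sluzilm {PREP}; 6:mebo {CONJ,PREP}; 7:mebo {CONJ,PREP}; 8:sluzilm {PREP}; 9:skak {PREP}.
One satisfying assignment: VERB NOUN VERB NOUN PREP CONJ PREP PREP PREP.
Checking: rule 1 holds; rule 2 holds; rule 3 holds; rule 4 holds.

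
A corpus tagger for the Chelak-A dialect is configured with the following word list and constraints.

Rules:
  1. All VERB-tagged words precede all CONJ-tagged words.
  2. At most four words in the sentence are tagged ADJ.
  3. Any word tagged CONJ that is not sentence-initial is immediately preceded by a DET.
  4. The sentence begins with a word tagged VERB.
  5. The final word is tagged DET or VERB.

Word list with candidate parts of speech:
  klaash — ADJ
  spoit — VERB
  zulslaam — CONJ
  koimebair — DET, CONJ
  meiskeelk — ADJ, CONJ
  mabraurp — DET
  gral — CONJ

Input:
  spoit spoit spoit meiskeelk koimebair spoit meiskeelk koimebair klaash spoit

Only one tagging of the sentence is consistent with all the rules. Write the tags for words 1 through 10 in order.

Candidates per position — 1:spoit {VERB}; 2:spoit {VERB}; 3:spoit {VERB}; 4:meiskeelk {ADJ,CONJ}; 5:koimebair {DET,CONJ}; 6:spoit {VERB}; 7:meiskeelk {ADJ,CONJ}; 8:koimebair {DET,CONJ}; 9:klaash {ADJ}; 10:spoit {VERB}.
Position 4: tagging it CONJ would leave rule 1 unsatisfiable, so it must be ADJ.
Position 5: tagging it CONJ would leave rule 1 unsatisfiable, so it must be DET.
Position 7: tagging it CONJ would leave rule 1 unsatisfiable, so it must be ADJ.
Position 8: tagging it CONJ would leave rule 1 unsatisfiable, so it must be DET.
The only consistent sequence is: VERB VERB VERB ADJ DET VERB ADJ DET ADJ VERB.
Checking: rule 1 ok; rule 2 ok; rule 3 ok; rule 4 ok; rule 5 ok.

VERB VERB VERB ADJ DET VERB ADJ DET ADJ VERB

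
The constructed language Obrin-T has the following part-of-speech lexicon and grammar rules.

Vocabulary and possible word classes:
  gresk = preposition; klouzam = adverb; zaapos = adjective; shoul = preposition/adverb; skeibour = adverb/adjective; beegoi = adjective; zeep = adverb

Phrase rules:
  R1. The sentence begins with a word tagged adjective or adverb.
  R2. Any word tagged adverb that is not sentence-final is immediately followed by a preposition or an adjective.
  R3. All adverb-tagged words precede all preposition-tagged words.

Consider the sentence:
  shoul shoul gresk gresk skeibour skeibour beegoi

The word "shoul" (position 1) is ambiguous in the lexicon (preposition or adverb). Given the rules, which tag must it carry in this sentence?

Candidates per position — 1:shoul {preposition,adverb}; 2:shoul {preposition,adverb}; 3:gresk {preposition}; 4:gresk {preposition}; 5:skeibour {adverb,adjective}; 6:skeibour {adverb,adjective}; 7:beegoi {adjective}.
Position 1: tagging it preposition would leave rule 1 unsatisfiable, so it must be adverb.
Position 2: tagging it adverb would leave rule 2 unsatisfiable, so it must be preposition.
Position 5: tagging it adverb would leave rule 3 unsatisfiable, so it must be adjective.
Position 6: tagging it adverb would leave rule 3 unsatisfiable, so it must be adjective.
That leaves exactly one tagging: adverb preposition preposition preposition adjective adjective adjective.
Check: rule 1 satisfied; rule 2 satisfied; rule 3 satisfied.

adverb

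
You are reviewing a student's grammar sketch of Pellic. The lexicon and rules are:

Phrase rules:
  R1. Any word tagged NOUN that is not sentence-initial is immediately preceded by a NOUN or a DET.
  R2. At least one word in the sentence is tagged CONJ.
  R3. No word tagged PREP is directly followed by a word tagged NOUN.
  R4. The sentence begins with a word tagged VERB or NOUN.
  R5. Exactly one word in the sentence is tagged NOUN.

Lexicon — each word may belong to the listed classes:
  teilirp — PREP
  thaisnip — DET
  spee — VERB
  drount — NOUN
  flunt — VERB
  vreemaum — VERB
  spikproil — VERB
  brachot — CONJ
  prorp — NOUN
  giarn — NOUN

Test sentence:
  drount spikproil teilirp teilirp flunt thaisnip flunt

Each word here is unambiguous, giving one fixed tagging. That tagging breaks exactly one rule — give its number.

2

Fixed tagging: NOUN VERB PREP PREP VERB DET VERB.
Rule check: R1 pass, R2 fail, R3 pass, R4 pass, R5 pass.
Only rule 2 fails.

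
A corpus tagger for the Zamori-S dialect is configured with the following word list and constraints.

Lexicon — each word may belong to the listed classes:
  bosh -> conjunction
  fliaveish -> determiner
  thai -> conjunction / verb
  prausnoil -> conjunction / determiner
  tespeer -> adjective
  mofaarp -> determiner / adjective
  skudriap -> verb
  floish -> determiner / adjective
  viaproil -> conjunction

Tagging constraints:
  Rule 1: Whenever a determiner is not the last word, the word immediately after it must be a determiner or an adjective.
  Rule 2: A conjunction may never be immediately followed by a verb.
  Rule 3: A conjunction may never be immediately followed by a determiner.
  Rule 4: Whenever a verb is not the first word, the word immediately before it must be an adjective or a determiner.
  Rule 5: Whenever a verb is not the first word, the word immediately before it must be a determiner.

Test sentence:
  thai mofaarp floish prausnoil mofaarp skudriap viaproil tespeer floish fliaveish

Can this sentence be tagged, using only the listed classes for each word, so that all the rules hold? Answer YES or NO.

Candidates per position — 1:thai {conjunction,verb}; 2:mofaarp {determiner,adjective}; 3:floish {determiner,adjective}; 4:prausnoil {conjunction,determiner}; 5:mofaarp {determiner,adjective}; 6:skudriap {verb}; 7:viaproil {conjunction}; 8:tespeer {adjective}; 9:floish {determiner,adjective}; 10:fliaveish {determiner}.
Every candidate sequence violates at least one rule; no consistent tagging exists.

NO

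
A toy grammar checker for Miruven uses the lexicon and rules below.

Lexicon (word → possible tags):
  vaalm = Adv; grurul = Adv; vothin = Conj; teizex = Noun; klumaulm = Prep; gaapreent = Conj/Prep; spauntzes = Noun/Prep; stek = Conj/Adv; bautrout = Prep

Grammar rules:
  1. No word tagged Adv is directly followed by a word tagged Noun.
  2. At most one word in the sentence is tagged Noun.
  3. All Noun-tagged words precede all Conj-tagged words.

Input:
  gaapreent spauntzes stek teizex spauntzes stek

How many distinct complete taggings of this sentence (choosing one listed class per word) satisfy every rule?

Candidates per position — 1:gaapreent {Conj,Prep}; 2:spauntzes {Noun,Prep}; 3:stek {Conj,Adv}; 4:teizex {Noun}; 5:spauntzes {Noun,Prep}; 6:stek {Conj,Adv}.
There are 32 candidate sequences in total.
Every candidate sequence violates at least one rule; no consistent tagging exists.
Count = 0.

0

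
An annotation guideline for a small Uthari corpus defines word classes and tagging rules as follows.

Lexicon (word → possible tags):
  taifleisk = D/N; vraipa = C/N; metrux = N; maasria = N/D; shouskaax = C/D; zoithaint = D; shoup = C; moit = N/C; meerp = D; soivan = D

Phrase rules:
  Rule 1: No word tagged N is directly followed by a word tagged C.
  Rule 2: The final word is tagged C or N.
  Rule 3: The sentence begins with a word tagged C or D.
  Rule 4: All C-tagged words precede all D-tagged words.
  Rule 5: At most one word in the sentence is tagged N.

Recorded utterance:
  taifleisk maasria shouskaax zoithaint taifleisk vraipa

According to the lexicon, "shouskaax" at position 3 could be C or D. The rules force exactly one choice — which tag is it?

Candidates per position — 1:taifleisk {D,N}; 2:maasria {N,D}; 3:shouskaax {C,D}; 4:zoithaint {D}; 5:taifleisk {D,N}; 6:vraipa {C,N}.
If word 1 were N, no tagging could satisfy rule 3; so word 1 is D.
If word 3 were C, no tagging could satisfy rule 4; so word 3 is D.
If word 6 were C, no tagging could satisfy rule 4; so word 6 is N.
If word 2 were N, no tagging could satisfy rule 5; so word 2 is D.
If word 5 were N, no tagging could satisfy rule 5; so word 5 is D.
The only consistent sequence is: D D D D D N.
Checking: rule 1 satisfied; rule 2 satisfied; rule 3 satisfied; rule 4 satisfied; rule 5 satisfied.

D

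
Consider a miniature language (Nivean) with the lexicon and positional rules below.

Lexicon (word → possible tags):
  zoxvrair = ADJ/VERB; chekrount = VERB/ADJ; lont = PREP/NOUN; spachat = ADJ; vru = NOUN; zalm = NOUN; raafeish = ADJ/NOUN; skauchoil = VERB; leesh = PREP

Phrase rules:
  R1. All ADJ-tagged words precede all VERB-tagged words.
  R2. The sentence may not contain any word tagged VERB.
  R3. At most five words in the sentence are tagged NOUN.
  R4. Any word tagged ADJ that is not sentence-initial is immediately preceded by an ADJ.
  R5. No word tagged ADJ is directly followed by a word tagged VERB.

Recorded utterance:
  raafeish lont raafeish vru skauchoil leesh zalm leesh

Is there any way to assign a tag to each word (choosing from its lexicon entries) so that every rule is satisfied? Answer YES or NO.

NO

Candidates per position — 1:raafeish {ADJ,NOUN}; 2:lont {PREP,NOUN}; 3:raafeish {ADJ,NOUN}; 4:vru {NOUN}; 5:skauchoil {VERB}; 6:leesh {PREP}; 7:zalm {NOUN}; 8:leesh {PREP}.
Rule 2 cannot be satisfied by any choice of tags from the lexicon.
So there is no consistent tagging.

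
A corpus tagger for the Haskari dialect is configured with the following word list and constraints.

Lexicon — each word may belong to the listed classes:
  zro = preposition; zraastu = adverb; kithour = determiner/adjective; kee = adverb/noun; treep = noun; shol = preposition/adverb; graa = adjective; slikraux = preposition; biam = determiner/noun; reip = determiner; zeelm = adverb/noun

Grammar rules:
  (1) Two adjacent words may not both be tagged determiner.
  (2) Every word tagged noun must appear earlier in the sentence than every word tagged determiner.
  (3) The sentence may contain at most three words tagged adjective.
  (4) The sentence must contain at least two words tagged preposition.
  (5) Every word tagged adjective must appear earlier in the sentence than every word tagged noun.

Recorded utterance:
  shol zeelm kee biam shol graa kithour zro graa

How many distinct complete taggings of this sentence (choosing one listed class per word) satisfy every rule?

Candidates per position — 1:shol {preposition,adverb}; 2:zeelm {adverb,noun}; 3:kee {adverb,noun}; 4:biam {determiner,noun}; 5:shol {preposition,adverb}; 6:graa {adjective}; 7:kithour {determiner,adjective}; 8:zro {preposition}; 9:graa {adjective}.
There are 64 candidate sequences in total.
Checking each against the rules leaves 6 sequences.
Count = 6.

6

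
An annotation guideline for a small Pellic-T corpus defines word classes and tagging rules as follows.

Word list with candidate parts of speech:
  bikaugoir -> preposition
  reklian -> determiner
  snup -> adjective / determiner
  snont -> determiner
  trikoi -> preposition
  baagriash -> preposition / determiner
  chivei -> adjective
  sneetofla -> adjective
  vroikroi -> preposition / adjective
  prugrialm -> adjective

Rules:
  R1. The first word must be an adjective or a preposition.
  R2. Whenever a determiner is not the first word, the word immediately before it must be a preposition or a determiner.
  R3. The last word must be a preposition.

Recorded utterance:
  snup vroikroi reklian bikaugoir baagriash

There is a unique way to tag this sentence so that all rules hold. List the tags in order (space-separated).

Candidates per position — 1:snup {adjective,determiner}; 2:vroikroi {preposition,adjective}; 3:reklian {determiner}; 4:bikaugoir {preposition}; 5:baagriash {preposition,determiner}.
If word 1 were determiner, no tagging could satisfy rule 1; so word 1 is adjective.
If word 2 were adjective, no tagging could satisfy rule 2; so word 2 is preposition.
If word 5 were determiner, no tagging could satisfy rule 3; so word 5 is preposition.
So the tagging must be: adjective preposition determiner preposition preposition.
Check: rule 1 satisfied; rule 2 satisfied; rule 3 satisfied.

adjective preposition determiner preposition preposition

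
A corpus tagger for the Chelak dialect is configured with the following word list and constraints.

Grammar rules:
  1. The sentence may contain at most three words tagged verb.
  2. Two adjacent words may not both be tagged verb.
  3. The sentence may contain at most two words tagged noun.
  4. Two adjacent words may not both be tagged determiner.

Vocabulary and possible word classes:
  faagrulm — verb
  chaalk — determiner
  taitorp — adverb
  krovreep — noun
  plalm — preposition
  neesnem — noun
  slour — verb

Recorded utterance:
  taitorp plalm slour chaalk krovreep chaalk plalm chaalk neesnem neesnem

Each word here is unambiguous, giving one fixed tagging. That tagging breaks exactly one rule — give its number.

3

Fixed tagging: adverb preposition verb determiner noun determiner preposition determiner noun noun.
Applying the rules: R1 ✓, R2 ✓, R3 ✗, R4 ✓.
Only rule 3 fails.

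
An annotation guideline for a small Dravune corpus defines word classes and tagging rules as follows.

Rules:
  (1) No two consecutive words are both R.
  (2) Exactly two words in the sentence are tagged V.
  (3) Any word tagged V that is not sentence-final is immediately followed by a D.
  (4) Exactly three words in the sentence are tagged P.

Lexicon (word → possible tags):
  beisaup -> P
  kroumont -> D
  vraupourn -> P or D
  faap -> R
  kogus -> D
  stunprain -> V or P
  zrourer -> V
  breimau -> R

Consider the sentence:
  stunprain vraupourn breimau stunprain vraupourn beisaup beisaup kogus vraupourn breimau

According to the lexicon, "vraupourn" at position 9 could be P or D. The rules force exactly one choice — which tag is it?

P

Candidates per position — 1:stunprain {V,P}; 2:vraupourn {P,D}; 3:breimau {R}; 4:stunprain {V,P}; 5:vraupourn {P,D}; 6:beisaup {P}; 7:beisaup {P}; 8:kogus {D}; 9:vraupourn {P,D}; 10:breimau {R}.
Position 1: P is ruled out by rule 2; that leaves V.
Position 2: P is ruled out by rule 3; that leaves D.
Position 4: P is ruled out by rule 2; that leaves V.
Position 5: P is ruled out by rule 3; that leaves D.
Position 9: D is ruled out by rule 4; that leaves P.
So the tagging must be: V D R V D P P D P R.
Rule-by-rule: rule 1 satisfied; rule 2 satisfied; rule 3 satisfied; rule 4 satisfied.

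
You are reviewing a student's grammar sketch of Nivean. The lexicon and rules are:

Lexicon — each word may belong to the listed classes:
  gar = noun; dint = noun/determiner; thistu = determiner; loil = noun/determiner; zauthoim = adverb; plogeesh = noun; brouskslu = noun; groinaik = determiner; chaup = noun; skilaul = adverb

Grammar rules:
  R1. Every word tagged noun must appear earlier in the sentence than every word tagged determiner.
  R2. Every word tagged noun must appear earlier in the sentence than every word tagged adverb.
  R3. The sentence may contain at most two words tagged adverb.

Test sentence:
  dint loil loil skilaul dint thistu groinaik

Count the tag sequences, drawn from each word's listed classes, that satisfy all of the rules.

4

Candidates per position — 1:dint {noun,determiner}; 2:loil {noun,determiner}; 3:loil {noun,determiner}; 4:skilaul {adverb}; 5:dint {noun,determiner}; 6:thistu {determiner}; 7:groinaik {determiner}.
There are 16 candidate sequences in total.
The sequences that satisfy every rule: noun noun noun adverb determiner determiner determiner; noun noun determiner adverb determiner determiner determiner; noun determiner determiner adverb determiner determiner determiner; determiner determiner determiner adverb determiner determiner determiner.
Count = 4.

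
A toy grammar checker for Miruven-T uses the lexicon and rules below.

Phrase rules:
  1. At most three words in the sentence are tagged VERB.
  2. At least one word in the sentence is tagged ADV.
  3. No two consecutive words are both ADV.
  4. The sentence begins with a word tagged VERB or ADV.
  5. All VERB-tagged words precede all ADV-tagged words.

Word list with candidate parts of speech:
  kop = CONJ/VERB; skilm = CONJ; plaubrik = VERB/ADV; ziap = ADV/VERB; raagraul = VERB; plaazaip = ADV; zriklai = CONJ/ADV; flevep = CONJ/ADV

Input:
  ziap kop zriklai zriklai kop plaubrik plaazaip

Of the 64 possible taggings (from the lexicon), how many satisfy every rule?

Candidates per position — 1:ziap {ADV,VERB}; 2:kop {CONJ,VERB}; 3:zriklai {CONJ,ADV}; 4:zriklai {CONJ,ADV}; 5:kop {CONJ,VERB}; 6:plaubrik {VERB,ADV}; 7:plaazaip {ADV}.
There are 64 candidate sequences in total.
The sequences that satisfy every rule: VERB CONJ CONJ CONJ CONJ VERB ADV; VERB CONJ CONJ CONJ VERB VERB ADV; VERB VERB CONJ CONJ CONJ VERB ADV.
Count = 3.

3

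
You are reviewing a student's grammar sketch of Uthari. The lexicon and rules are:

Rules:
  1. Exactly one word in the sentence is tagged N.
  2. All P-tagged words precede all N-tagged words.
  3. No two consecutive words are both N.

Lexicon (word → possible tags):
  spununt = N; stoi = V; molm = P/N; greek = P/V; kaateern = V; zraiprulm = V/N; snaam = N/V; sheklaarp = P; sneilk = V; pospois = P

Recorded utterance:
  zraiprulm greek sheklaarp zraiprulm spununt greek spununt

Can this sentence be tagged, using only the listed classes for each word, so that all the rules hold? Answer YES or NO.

Candidates per position — 1:zraiprulm {V,N}; 2:greek {P,V}; 3:sheklaarp {P}; 4:zraiprulm {V,N}; 5:spununt {N}; 6:greek {P,V}; 7:spununt {N}.
Rule 1 cannot be satisfied by any choice of tags from the lexicon.
So there is no consistent tagging.

NO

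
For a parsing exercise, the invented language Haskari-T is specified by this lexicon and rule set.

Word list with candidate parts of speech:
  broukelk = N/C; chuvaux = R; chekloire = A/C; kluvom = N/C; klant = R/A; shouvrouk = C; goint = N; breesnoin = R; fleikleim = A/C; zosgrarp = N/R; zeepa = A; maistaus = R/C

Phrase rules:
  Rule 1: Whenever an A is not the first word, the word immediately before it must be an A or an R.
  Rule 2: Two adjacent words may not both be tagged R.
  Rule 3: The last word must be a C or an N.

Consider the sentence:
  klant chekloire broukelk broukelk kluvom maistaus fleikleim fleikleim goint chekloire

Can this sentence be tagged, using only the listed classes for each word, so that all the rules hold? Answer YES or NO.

Candidates per position — 1:klant {R,A}; 2:chekloire {A,C}; 3:broukelk {N,C}; 4:broukelk {N,C}; 5:kluvom {N,C}; 6:maistaus {R,C}; 7:fleikleim {A,C}; 8:fleikleim {A,C}; 9:goint {N}; 10:chekloire {A,C}.
One satisfying assignment: R C N N C C C C N C.
Checking: rule 1 holds; rule 2 holds; rule 3 holds.

YES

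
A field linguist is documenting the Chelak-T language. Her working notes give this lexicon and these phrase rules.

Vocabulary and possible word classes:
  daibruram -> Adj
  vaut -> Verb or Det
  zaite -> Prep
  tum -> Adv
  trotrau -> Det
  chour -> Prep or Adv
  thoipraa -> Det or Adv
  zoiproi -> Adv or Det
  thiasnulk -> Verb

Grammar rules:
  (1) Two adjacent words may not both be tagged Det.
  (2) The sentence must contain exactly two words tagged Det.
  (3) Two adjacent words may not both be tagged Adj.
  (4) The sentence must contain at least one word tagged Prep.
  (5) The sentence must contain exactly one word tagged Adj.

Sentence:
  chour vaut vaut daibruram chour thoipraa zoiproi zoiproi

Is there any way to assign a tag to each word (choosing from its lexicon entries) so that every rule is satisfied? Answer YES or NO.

Candidates per position — 1:chour {Prep,Adv}; 2:vaut {Verb,Det}; 3:vaut {Verb,Det}; 4:daibruram {Adj}; 5:chour {Prep,Adv}; 6:thoipraa {Det,Adv}; 7:zoiproi {Adv,Det}; 8:zoiproi {Adv,Det}.
One satisfying assignment: Prep Verb Det Adj Adv Adv Det Adv.
Rule-by-rule: rule 1 ✓; rule 2 ✓; rule 3 ✓; rule 4 ✓; rule 5 ✓.

YES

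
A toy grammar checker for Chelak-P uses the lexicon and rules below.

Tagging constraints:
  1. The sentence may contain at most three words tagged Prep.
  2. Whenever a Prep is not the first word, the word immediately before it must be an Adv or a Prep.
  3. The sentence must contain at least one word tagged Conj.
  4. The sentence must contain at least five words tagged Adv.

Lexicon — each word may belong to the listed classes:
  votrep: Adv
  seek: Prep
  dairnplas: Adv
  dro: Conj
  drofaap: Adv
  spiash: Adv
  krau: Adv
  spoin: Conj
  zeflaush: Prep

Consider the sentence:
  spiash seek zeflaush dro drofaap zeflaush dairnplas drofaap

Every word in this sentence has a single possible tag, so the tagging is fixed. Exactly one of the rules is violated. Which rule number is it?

4

Fixed tagging: Adv Prep Prep Conj Adv Prep Adv Adv.
Applying the rules: R1 holds, R2 holds, R3 holds, R4 violated.
Only rule 4 fails.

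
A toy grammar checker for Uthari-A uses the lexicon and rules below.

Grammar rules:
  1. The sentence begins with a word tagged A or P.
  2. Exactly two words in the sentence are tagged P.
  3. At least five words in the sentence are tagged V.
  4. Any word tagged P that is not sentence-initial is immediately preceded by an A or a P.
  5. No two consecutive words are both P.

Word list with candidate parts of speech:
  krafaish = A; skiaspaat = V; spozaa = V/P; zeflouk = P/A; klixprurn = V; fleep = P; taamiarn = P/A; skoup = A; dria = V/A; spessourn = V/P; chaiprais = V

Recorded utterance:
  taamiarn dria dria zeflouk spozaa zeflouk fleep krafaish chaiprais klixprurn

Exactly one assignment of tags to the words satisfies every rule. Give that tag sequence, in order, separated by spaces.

P V V A V A P A V V

Candidates per position — 1:taamiarn {P,A}; 2:dria {V,A}; 3:dria {V,A}; 4:zeflouk {P,A}; 5:spozaa {V,P}; 6:zeflouk {P,A}; 7:fleep {P}; 8:krafaish {A}; 9:chaiprais {V}; 10:klixprurn {V}.
Word 2 cannot be A — rule 3 would then fail for every completion. It is V.
Word 3 cannot be A — rule 3 would then fail for every completion. It is V.
Word 4 cannot be P — rule 4 would then fail for every completion. It is A.
Word 5 cannot be P — rule 3 would then fail for every completion. It is V.
Word 6 cannot be P — rule 4 would then fail for every completion. It is A.
Word 1 cannot be A — rule 2 would then fail for every completion. It is P.
So the tagging must be: P V V A V A P A V V.
Check: rule 1 satisfied; rule 2 satisfied; rule 3 satisfied; rule 4 satisfied; rule 5 satisfied.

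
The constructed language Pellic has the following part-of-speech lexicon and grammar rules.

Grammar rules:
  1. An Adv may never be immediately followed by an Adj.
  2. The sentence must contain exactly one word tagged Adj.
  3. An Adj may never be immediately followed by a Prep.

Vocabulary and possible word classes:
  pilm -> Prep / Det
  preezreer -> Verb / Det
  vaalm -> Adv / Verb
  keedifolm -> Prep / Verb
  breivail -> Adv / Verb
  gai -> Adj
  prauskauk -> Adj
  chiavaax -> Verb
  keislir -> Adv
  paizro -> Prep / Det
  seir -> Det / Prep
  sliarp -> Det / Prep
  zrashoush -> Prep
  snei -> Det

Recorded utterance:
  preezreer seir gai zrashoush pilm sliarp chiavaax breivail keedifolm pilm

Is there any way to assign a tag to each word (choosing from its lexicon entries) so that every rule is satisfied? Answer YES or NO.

NO

Candidates per position — 1:preezreer {Verb,Det}; 2:seir {Det,Prep}; 3:gai {Adj}; 4:zrashoush {Prep}; 5:pilm {Prep,Det}; 6:sliarp {Det,Prep}; 7:chiavaax {Verb}; 8:breivail {Adv,Verb}; 9:keedifolm {Prep,Verb}; 10:pilm {Prep,Det}.
Rule 3 cannot be satisfied by any choice of tags from the lexicon.
So there is no consistent tagging.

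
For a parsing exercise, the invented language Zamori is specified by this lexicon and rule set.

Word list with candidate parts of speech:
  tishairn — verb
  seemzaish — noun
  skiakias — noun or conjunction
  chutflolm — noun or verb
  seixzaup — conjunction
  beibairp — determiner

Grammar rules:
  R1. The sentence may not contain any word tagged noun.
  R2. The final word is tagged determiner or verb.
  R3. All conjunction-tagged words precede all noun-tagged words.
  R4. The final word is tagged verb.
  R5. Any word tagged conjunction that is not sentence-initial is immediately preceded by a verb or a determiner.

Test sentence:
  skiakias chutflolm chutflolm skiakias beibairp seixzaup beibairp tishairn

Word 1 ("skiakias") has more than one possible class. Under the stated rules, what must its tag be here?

conjunction

Candidates per position — 1:skiakias {noun,conjunction}; 2:chutflolm {noun,verb}; 3:chutflolm {noun,verb}; 4:skiakias {noun,conjunction}; 5:beibairp {determiner}; 6:seixzaup {conjunction}; 7:beibairp {determiner}; 8:tishairn {verb}.
At position 1, choosing noun makes rule 1 impossible to satisfy; hence conjunction.
At position 2, choosing noun makes rule 1 impossible to satisfy; hence verb.
At position 3, choosing noun makes rule 1 impossible to satisfy; hence verb.
At position 4, choosing noun makes rule 1 impossible to satisfy; hence conjunction.
The unique satisfying tagging is: conjunction verb verb conjunction determiner conjunction determiner verb.
Checking: rule 1 ok; rule 2 ok; rule 3 ok; rule 4 ok; rule 5 ok.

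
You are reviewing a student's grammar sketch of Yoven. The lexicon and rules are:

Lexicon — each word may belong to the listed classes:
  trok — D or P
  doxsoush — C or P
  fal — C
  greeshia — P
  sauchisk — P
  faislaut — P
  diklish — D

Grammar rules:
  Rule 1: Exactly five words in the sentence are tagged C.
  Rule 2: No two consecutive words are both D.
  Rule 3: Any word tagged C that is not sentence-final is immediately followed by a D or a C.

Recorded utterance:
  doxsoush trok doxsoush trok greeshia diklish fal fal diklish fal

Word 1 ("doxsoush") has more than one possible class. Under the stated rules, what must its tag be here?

Candidates per position — 1:doxsoush {C,P}; 2:trok {D,P}; 3:doxsoush {C,P}; 4:trok {D,P}; 5:greeshia {P}; 6:diklish {D}; 7:fal {C}; 8:fal {C}; 9:diklish {D}; 10:fal {C}.
Position 1: P is ruled out by rule 1; that leaves C.
Position 2: P is ruled out by rule 3; that leaves D.
Position 3: P is ruled out by rule 1; that leaves C.
Position 4: P is ruled out by rule 3; that leaves D.
The only consistent sequence is: C D C D P D C C D C.
Rule-by-rule: rule 1 ✓; rule 2 ✓; rule 3 ✓.

C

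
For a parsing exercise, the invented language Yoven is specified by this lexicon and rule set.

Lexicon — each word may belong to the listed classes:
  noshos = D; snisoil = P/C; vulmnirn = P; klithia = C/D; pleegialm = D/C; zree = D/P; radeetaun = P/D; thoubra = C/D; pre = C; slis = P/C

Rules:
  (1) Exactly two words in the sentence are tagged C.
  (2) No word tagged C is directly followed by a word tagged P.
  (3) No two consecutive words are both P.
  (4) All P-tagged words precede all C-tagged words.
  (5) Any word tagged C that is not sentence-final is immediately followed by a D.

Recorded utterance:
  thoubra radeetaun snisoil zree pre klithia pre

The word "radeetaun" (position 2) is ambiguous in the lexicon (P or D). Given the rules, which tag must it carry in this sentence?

D

Candidates per position — 1:thoubra {C,D}; 2:radeetaun {P,D}; 3:snisoil {P,C}; 4:zree {D,P}; 5:pre {C}; 6:klithia {C,D}; 7:pre {C}.
Position 1: C is ruled out by rule 1; that leaves D.
Position 3: C is ruled out by rule 1; that leaves P.
Position 4: P is ruled out by rule 3; that leaves D.
Position 6: C is ruled out by rule 1; that leaves D.
Position 2: P is ruled out by rule 3; that leaves D.
That leaves exactly one tagging: D D P D C D C.
Verifying each rule — rule 1 satisfied; rule 2 satisfied; rule 3 satisfied; rule 4 satisfied; rule 5 satisfied.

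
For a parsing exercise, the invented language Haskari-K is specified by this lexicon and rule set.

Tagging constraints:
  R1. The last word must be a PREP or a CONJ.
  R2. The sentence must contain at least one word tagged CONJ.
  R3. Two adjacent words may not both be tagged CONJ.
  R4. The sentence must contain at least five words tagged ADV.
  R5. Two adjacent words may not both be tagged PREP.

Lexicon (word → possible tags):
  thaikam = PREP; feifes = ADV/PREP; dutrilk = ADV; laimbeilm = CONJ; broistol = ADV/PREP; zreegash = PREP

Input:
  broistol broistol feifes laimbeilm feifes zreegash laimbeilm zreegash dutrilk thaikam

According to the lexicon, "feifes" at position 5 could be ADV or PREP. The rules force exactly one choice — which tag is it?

Candidates per position — 1:broistol {ADV,PREP}; 2:broistol {ADV,PREP}; 3:feifes {ADV,PREP}; 4:laimbeilm {CONJ}; 5:feifes {ADV,PREP}; 6:zreegash {PREP}; 7:laimbeilm {CONJ}; 8:zreegash {PREP}; 9:dutrilk {ADV}; 10:thaikam {PREP}.
If word 1 were PREP, no tagging could satisfy rule 4; so word 1 is ADV.
If word 2 were PREP, no tagging could satisfy rule 4; so word 2 is ADV.
If word 3 were PREP, no tagging could satisfy rule 4; so word 3 is ADV.
If word 5 were PREP, no tagging could satisfy rule 4; so word 5 is ADV.
The only consistent sequence is: ADV ADV ADV CONJ ADV PREP CONJ PREP ADV PREP.
Rule-by-rule: rule 1 ok; rule 2 ok; rule 3 ok; rule 4 ok; rule 5 ok.

ADV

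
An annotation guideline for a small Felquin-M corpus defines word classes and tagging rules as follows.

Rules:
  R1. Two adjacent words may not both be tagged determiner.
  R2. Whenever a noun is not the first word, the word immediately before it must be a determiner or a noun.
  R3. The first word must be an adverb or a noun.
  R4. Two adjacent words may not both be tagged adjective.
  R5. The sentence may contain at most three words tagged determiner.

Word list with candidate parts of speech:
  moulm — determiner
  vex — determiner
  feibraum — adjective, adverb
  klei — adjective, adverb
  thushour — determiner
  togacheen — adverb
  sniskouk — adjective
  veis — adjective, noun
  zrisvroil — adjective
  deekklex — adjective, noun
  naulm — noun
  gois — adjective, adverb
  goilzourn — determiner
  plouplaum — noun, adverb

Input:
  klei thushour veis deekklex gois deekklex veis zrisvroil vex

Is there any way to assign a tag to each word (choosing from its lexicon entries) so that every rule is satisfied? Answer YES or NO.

NO

Candidates per position — 1:klei {adjective,adverb}; 2:thushour {determiner}; 3:veis {adjective,noun}; 4:deekklex {adjective,noun}; 5:gois {adjective,adverb}; 6:deekklex {adjective,noun}; 7:veis {adjective,noun}; 8:zrisvroil {adjective}; 9:vex {determiner}.
Every candidate sequence violates at least one rule; no consistent tagging exists.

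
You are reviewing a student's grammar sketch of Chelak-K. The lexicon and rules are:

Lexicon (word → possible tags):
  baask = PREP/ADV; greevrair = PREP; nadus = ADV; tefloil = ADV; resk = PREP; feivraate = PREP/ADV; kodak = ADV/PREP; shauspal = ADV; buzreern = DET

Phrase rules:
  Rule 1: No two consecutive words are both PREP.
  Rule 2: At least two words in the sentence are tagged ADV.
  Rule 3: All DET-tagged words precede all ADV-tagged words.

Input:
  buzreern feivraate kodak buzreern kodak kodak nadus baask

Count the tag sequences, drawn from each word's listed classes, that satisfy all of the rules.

Candidates per position — 1:buzreern {DET}; 2:feivraate {PREP,ADV}; 3:kodak {ADV,PREP}; 4:buzreern {DET}; 5:kodak {ADV,PREP}; 6:kodak {ADV,PREP}; 7:nadus {ADV}; 8:baask {PREP,ADV}.
There are 32 candidate sequences in total.
Every candidate sequence violates at least one rule; no consistent tagging exists.
Count = 0.

0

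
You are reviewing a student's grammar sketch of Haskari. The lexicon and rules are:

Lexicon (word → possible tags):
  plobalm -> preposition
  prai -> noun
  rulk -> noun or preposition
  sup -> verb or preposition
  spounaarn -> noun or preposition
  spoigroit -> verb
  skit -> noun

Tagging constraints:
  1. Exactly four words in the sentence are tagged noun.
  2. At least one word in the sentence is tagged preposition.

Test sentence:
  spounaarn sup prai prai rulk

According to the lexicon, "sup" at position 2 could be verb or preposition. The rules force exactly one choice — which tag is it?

Candidates per position — 1:spounaarn {noun,preposition}; 2:sup {verb,preposition}; 3:prai {noun}; 4:prai {noun}; 5:rulk {noun,preposition}.
Position 1: preposition is ruled out by rule 1; that leaves noun.
Position 5: preposition is ruled out by rule 1; that leaves noun.
Position 2: verb is ruled out by rule 2; that leaves preposition.
The only consistent sequence is: noun preposition noun noun noun.
Rule-by-rule: rule 1 satisfied; rule 2 satisfied.

preposition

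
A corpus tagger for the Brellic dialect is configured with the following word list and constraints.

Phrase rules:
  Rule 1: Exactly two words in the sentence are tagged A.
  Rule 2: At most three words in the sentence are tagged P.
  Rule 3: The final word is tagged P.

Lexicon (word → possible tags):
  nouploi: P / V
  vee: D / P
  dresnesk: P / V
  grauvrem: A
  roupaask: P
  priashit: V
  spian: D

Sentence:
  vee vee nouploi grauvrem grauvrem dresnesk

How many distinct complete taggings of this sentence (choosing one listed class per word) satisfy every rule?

7

Candidates per position — 1:vee {D,P}; 2:vee {D,P}; 3:nouploi {P,V}; 4:grauvrem {A}; 5:grauvrem {A}; 6:dresnesk {P,V}.
There are 16 candidate sequences in total.
Checking each against the rules leaves 7 sequences.
Count = 7.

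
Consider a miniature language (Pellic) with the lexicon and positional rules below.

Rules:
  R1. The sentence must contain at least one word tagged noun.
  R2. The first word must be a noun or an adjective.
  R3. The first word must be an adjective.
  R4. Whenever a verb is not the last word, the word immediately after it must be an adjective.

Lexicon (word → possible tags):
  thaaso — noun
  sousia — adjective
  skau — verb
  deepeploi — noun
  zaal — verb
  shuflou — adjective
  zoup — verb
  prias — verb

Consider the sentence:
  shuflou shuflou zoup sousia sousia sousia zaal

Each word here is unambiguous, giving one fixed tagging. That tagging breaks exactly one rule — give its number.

1

Fixed tagging: adjective adjective verb adjective adjective adjective verb.
Rule check: R1 violated, R2 holds, R3 holds, R4 holds.
Only rule 1 fails.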